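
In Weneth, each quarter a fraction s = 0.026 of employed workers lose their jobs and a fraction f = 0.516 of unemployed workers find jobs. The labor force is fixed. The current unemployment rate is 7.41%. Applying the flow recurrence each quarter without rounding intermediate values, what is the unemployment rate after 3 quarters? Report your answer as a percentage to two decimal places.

Unemployment rate after three quarters ≈ 5.05%.

With a fixed labor force, u_{t+1} = u_t + s·(1−u_t) − f·u_t = u_t·(1−s−f) + s.
Here 1−s−f = 0.458 and s = 0.026.
u_1 = 0.074100 × 0.458 + 0.026 = 0.059938.
u_2 = 0.059938 × 0.458 + 0.026 = 0.053452.
u_3 = 0.053452 × 0.458 + 0.026 = 0.050481.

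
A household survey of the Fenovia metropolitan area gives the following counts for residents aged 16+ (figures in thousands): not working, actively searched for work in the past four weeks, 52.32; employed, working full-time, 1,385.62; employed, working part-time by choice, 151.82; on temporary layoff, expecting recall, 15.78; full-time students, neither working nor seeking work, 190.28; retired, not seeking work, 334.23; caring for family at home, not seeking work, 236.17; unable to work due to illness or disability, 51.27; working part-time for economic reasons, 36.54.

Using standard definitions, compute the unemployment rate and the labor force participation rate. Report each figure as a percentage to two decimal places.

Employed = 1,385.62 + 151.82 + 36.54 = 1,573.98 thousand (anyone who worked, including part-time for economic reasons, counts as employed).
Unemployed = 52.32 + 15.78 = 68.10 thousand (jobless and actively searching, or on temporary layoff).
Labor force = 1,573.98 + 68.10 = 1,642.08 thousand.
Not in labor force = 190.28 + 334.23 + 236.17 + 51.27 = 811.95 thousand (those not working and not actively searching are outside the labor force).
Civilian working-age population = 1,642.08 + 811.95 = 2,454.03 thousand.
Unemployment rate = 68.10 / 1,642.08 = 4.15%.
Labor force participation rate = 1,642.08 / 2,454.03 = 66.91%.

Unemployment rate ≈ 4.15%; labor force participation rate ≈ 66.91%.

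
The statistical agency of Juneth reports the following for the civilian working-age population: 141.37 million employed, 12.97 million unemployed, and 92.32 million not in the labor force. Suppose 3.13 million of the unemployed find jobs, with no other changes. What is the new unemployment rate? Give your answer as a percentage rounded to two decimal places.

New unemployment rate ≈ 6.38%.

Initially, labor force = 141.37 + 12.97 = 154.34 million, so u = 12.97/154.34 = 8.40%.
After the change, unemployed falls and employed rises by 3.13; labor force unchanged → E = 144.50, U = 9.84, labor force = 154.34 million.
New unemployment rate = 9.84 / 154.34 = 6.38%.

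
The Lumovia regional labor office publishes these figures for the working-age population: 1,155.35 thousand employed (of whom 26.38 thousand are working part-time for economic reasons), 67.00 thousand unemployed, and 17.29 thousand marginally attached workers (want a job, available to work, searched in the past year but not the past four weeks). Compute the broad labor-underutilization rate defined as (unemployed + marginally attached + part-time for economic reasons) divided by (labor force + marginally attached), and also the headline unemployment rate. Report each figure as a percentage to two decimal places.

Labor force = 1,155.35 + 67.00 = 1,222.35 thousand.
Numerator = 67.00 + 17.29 + 26.38 = 110.67 thousand.
Denominator = 1,222.35 + 17.29 = 1,239.64 thousand.
Broad rate = 110.67 / 1,239.64 = 8.93%.
Headline unemployment rate = 67.00 / 1,222.35 = 5.48%.

Broad underutilization rate ≈ 8.93%; headline unemployment rate ≈ 5.48%.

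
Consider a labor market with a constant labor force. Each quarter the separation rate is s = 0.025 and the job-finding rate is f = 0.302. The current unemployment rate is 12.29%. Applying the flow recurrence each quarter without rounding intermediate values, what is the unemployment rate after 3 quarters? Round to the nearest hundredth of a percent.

Unemployment rate after three quarters ≈ 9.06%.

With a fixed labor force, u_{t+1} = u_t + s·(1−u_t) − f·u_t = u_t·(1−s−f) + s.
Here 1−s−f = 0.673 and s = 0.025.
u_1 = 0.122900 × 0.673 + 0.025 = 0.107712.
u_2 = 0.107712 × 0.673 + 0.025 = 0.097490.
u_3 = 0.097490 × 0.673 + 0.025 = 0.090611.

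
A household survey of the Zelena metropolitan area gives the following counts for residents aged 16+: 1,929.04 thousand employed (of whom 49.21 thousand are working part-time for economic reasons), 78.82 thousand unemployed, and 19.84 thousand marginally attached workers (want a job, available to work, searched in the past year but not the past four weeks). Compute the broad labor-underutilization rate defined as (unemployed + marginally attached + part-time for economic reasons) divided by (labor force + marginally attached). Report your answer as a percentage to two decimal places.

Broad underutilization rate ≈ 7.29%.

Labor force = 1,929.04 + 78.82 = 2,007.86 thousand.
Numerator = 78.82 + 19.84 + 49.21 = 147.87 thousand.
Denominator = 2,007.86 + 19.84 = 2,027.70 thousand.
Broad rate = 147.87 / 2,027.70 = 7.29%.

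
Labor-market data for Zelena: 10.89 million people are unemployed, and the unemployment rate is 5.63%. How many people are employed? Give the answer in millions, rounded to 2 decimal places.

About 182.54 million are employed.

Labor force = U / u = 10.89 / 0.0563 ≈ 193.43 million.
Employed = labor force − unemployed = 193.43 − 10.89 = 182.54 million.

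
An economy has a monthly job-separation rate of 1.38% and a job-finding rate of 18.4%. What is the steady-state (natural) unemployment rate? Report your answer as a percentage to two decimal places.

Steady-state unemployment rate ≈ 6.98%.

At steady state the flows balance: s·E = f·U, so U/(E+U) = s/(s+f).
u* = 1.38 / (1.38 + 18.4) = 1.38 / 19.78 = 6.98%.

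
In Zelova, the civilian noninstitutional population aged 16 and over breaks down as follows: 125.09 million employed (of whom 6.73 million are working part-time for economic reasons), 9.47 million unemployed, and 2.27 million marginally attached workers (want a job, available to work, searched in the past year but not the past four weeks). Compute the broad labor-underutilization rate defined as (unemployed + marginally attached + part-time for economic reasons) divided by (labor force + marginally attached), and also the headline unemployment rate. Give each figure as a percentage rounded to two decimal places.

Broad underutilization rate ≈ 13.50%; headline unemployment rate ≈ 7.04%.

Labor force = 125.09 + 9.47 = 134.56 million.
Numerator = 9.47 + 2.27 + 6.73 = 18.47 million.
Denominator = 134.56 + 2.27 = 136.83 million.
Broad rate = 18.47 / 136.83 = 13.50%.
Headline unemployment rate = 9.47 / 134.56 = 7.04%.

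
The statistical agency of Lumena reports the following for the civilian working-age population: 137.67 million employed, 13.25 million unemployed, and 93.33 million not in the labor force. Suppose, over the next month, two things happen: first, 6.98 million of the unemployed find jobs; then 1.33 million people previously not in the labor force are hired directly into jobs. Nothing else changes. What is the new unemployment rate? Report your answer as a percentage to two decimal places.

New unemployment rate ≈ 4.12%.

Initially, labor force = 137.67 + 13.25 = 150.92 million, so u = 13.25/150.92 = 8.78%.
After the first change, unemployed falls and employed rises by 6.98; labor force unchanged → E = 144.65, U = 6.27, labor force = 150.92 million.
After the second change, employed and labor force both rise by 1.33; unemployed unchanged → E = 145.98, U = 6.27, labor force = 152.25 million.
New unemployment rate = 6.27 / 152.25 = 4.12%.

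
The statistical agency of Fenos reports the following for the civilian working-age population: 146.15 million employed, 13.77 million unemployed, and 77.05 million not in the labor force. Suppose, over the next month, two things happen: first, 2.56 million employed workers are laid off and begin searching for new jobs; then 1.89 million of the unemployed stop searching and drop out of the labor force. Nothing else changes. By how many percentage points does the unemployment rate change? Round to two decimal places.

Initially, labor force = 146.15 + 13.77 = 159.92 million, so u = 13.77/159.92 = 8.61%.
After the first change, employed falls and unemployed rises by 2.56; labor force unchanged → E = 143.59, U = 16.33, labor force = 159.92 million.
After the second change, unemployed and labor force both fall by 1.89 → E = 143.59, U = 14.44, labor force = 158.03 million.
New unemployment rate = 14.44 / 158.03 = 9.14%.
Change = 9.14% − 8.61% = +0.53 percentage points.

The unemployment rate changes by +0.53 percentage points.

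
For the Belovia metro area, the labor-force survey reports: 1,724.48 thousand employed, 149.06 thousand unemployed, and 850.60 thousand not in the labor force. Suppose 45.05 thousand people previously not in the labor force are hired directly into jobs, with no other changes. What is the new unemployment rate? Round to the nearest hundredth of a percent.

Initially, labor force = 1,724.48 + 149.06 = 1,873.54 thousand, so u = 149.06/1,873.54 = 7.96%.
After the change, employed and labor force both rise by 45.05; unemployed unchanged → E = 1,769.53, U = 149.06, labor force = 1,918.59 thousand.
New unemployment rate = 149.06 / 1,918.59 = 7.77%.

New unemployment rate ≈ 7.77%.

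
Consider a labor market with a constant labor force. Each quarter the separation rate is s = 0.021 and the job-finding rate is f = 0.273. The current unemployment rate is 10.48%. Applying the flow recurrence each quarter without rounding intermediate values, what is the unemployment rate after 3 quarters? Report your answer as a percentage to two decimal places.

With a fixed labor force, u_{t+1} = u_t + s·(1−u_t) − f·u_t = u_t·(1−s−f) + s.
Here 1−s−f = 0.706 and s = 0.021.
u_1 = 0.104800 × 0.706 + 0.021 = 0.094989.
u_2 = 0.094989 × 0.706 + 0.021 = 0.088062.
u_3 = 0.088062 × 0.706 + 0.021 = 0.083172.

Unemployment rate after three quarters ≈ 8.32%.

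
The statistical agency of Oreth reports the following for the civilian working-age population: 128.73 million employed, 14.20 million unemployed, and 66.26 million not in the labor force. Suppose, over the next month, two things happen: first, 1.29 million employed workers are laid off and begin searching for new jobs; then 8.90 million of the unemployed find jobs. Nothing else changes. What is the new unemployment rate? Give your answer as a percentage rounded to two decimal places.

New unemployment rate ≈ 4.61%.

Initially, labor force = 128.73 + 14.20 = 142.93 million, so u = 14.20/142.93 = 9.93%.
After the first change, employed falls and unemployed rises by 1.29; labor force unchanged → E = 127.44, U = 15.49, labor force = 142.93 million.
After the second change, unemployed falls and employed rises by 8.90; labor force unchanged → E = 136.34, U = 6.59, labor force = 142.93 million.
New unemployment rate = 6.59 / 142.93 = 4.61%.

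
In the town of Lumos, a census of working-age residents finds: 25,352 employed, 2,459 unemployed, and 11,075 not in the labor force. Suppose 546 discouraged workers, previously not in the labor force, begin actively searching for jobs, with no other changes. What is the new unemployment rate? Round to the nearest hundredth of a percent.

Initially, labor force = 25,352 + 2,459 = 27,811, so u = 2,459/27,811 = 8.84%.
After the change, unemployed and labor force both rise by 546 → E = 25,352, U = 3,005, labor force = 28,357.
New unemployment rate = 3,005 / 28,357 = 10.60%.

New unemployment rate ≈ 10.60%.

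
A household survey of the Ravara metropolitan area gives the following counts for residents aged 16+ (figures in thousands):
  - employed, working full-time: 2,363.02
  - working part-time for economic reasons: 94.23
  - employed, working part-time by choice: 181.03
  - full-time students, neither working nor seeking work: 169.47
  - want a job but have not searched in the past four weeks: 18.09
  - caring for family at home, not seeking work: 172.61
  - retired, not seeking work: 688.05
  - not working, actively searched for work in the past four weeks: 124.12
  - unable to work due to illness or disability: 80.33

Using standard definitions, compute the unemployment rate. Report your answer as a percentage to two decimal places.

Unemployment rate ≈ 4.49%.

Employed = 2,363.02 + 94.23 + 181.03 = 2,638.28 thousand (anyone who worked, including part-time for economic reasons, counts as employed).
Unemployed = 124.12 thousand.
Labor force = 2,638.28 + 124.12 = 2,762.40 thousand.
Unemployment rate = 124.12 / 2,762.40 = 4.49%.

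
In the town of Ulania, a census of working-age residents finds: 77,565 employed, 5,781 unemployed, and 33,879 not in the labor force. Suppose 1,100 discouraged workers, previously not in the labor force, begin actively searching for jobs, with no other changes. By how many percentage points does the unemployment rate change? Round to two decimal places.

Initially, labor force = 77,565 + 5,781 = 83,346, so u = 5,781/83,346 = 6.94%.
After the change, unemployed and labor force both rise by 1,100 → E = 77,565, U = 6,881, labor force = 84,446.
New unemployment rate = 6,881 / 84,446 = 8.15%.
Change = 8.15% − 6.94% = +1.21 percentage points.

The unemployment rate changes by +1.21 percentage points.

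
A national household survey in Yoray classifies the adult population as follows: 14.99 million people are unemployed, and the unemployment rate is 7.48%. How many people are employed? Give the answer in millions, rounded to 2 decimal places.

About 185.41 million are employed.

Labor force = U / u = 14.99 / 0.0748 ≈ 200.40 million.
Employed = labor force − unemployed = 200.40 − 14.99 = 185.41 million.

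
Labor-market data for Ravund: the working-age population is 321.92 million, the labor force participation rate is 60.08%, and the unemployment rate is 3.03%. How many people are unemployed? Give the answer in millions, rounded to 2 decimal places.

About 5.86 million are unemployed.

Labor force = 0.6008 × 321.92 = 193.41 million.
Unemployed = 0.0303 × 193.41 ≈ 5.86 million.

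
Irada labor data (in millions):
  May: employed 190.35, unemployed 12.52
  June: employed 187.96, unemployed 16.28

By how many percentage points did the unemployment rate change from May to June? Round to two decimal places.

The unemployment rate changed by +1.80 percentage points.

May: labor force = 190.35 + 12.52 = 202.87; u = 12.52/202.87 = 6.17%.
June: labor force = 187.96 + 16.28 = 204.24; u = 16.28/204.24 = 7.97%.
Change = 7.97% − 6.17% = +1.80 pp.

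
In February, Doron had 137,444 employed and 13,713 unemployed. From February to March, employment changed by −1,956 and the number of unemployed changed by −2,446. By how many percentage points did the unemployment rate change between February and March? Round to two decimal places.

February: labor force = 137,444 + 13,713 = 151,157; u = 13,713/151,157 = 9.07%.
March: labor force = 135,488 + 11,267 = 146,755; u = 11,267/146,755 = 7.68%.
Change = 7.68% − 9.07% = −1.39 pp.

The unemployment rate changed by −1.39 percentage points.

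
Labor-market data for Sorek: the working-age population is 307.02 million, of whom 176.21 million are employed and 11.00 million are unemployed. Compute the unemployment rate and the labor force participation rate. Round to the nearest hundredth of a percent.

Labor force = employed + unemployed = 176.21 + 11.00 = 187.21 million.
Unemployment rate = 11.00 / 187.21 = 5.88%.
Labor force participation rate = 187.21 / 307.02 = 60.98%.

Unemployment rate ≈ 5.88%; labor force participation rate ≈ 60.98%.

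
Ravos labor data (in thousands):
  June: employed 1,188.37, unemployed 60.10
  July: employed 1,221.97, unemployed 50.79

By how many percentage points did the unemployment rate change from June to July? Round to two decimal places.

June: labor force = 1,188.37 + 60.10 = 1,248.47; u = 60.10/1,248.47 = 4.81%.
July: labor force = 1,221.97 + 50.79 = 1,272.76; u = 50.79/1,272.76 = 3.99%.
Change = 3.99% − 4.81% = −0.82 pp.

The unemployment rate changed by −0.82 percentage points.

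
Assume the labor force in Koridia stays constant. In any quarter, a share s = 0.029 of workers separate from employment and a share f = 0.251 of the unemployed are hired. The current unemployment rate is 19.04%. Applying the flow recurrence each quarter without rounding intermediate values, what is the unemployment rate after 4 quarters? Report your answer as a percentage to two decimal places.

Unemployment rate after four quarters ≈ 12.69%.

With a fixed labor force, u_{t+1} = u_t + s·(1−u_t) − f·u_t = u_t·(1−s−f) + s.
Here 1−s−f = 0.720 and s = 0.029.
u_1 = 0.190400 × 0.720 + 0.029 = 0.166088.
u_2 = 0.166088 × 0.720 + 0.029 = 0.148583.
u_3 = 0.148583 × 0.720 + 0.029 = 0.135980.
u_4 = 0.135980 × 0.720 + 0.029 = 0.126906.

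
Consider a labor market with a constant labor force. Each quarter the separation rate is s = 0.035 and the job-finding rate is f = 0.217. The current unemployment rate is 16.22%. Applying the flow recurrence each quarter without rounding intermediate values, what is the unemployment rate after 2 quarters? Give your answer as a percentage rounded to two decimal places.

Unemployment rate after two quarters ≈ 15.19%.

With a fixed labor force, u_{t+1} = u_t + s·(1−u_t) − f·u_t = u_t·(1−s−f) + s.
Here 1−s−f = 0.748 and s = 0.035.
u_1 = 0.162200 × 0.748 + 0.035 = 0.156326.
u_2 = 0.156326 × 0.748 + 0.035 = 0.151932.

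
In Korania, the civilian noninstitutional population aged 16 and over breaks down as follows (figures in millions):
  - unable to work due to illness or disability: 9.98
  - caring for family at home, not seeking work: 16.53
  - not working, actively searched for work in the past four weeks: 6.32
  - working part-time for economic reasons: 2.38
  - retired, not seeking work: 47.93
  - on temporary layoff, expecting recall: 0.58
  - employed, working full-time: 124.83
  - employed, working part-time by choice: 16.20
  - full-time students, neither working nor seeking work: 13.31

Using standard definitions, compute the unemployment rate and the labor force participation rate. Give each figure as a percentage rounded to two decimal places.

Employed = 2.38 + 124.83 + 16.20 = 143.41 million (anyone who worked, including part-time for economic reasons, counts as employed).
Unemployed = 6.32 + 0.58 = 6.90 million (jobless and actively searching, or on temporary layoff).
Labor force = 143.41 + 6.90 = 150.31 million.
Not in labor force = 9.98 + 16.53 + 47.93 + 13.31 = 87.75 million (those not working and not actively searching are outside the labor force).
Civilian working-age population = 150.31 + 87.75 = 238.06 million.
Unemployment rate = 6.90 / 150.31 = 4.59%.
Labor force participation rate = 150.31 / 238.06 = 63.14%.

Unemployment rate ≈ 4.59%; labor force participation rate ≈ 63.14%.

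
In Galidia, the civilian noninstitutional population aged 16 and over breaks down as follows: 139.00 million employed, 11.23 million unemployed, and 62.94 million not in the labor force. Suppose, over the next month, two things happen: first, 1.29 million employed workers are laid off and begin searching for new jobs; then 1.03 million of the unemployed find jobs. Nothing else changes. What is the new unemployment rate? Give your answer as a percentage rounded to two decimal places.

Initially, labor force = 139.00 + 11.23 = 150.23 million, so u = 11.23/150.23 = 7.48%.
After the first change, employed falls and unemployed rises by 1.29; labor force unchanged → E = 137.71, U = 12.52, labor force = 150.23 million.
After the second change, unemployed falls and employed rises by 1.03; labor force unchanged → E = 138.74, U = 11.49, labor force = 150.23 million.
New unemployment rate = 11.49 / 150.23 = 7.65%.

New unemployment rate ≈ 7.65%.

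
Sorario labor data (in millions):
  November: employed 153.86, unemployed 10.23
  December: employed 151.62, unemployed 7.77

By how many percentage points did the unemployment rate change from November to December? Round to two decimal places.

The unemployment rate changed by −1.36 percentage points.

November: labor force = 153.86 + 10.23 = 164.09; u = 10.23/164.09 = 6.23%.
December: labor force = 151.62 + 7.77 = 159.39; u = 7.77/159.39 = 4.87%.
Change = 4.87% − 6.23% = −1.36 pp.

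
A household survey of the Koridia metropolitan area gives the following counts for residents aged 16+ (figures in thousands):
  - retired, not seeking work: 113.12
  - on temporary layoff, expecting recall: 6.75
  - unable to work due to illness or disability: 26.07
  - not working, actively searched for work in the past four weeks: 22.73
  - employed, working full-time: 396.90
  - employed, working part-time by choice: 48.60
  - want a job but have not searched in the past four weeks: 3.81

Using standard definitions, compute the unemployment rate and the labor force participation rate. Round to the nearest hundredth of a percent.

Unemployment rate ≈ 6.21%; labor force participation rate ≈ 76.86%.

Employed = 396.90 + 48.60 = 445.50 thousand.
Unemployed = 6.75 + 22.73 = 29.48 thousand (jobless and actively searching, or on temporary layoff).
Labor force = 445.50 + 29.48 = 474.98 thousand.
Not in labor force = 113.12 + 26.07 + 3.81 = 143.00 thousand (those not working and not actively searching are outside the labor force — including those who want a job but have given up searching).
Civilian working-age population = 474.98 + 143.00 = 617.98 thousand.
Unemployment rate = 29.48 / 474.98 = 6.21%.
Labor force participation rate = 474.98 / 617.98 = 76.86%.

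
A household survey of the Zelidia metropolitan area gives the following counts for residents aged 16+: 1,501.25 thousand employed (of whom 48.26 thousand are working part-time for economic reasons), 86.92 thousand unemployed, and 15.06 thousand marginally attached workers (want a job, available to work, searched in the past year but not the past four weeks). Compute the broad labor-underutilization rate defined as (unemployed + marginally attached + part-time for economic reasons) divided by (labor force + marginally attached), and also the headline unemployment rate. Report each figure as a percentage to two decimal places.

Broad underutilization rate ≈ 9.37%; headline unemployment rate ≈ 5.47%.

Labor force = 1,501.25 + 86.92 = 1,588.17 thousand.
Numerator = 86.92 + 15.06 + 48.26 = 150.24 thousand.
Denominator = 1,588.17 + 15.06 = 1,603.23 thousand.
Broad rate = 150.24 / 1,603.23 = 9.37%.
Headline unemployment rate = 86.92 / 1,588.17 = 5.47%.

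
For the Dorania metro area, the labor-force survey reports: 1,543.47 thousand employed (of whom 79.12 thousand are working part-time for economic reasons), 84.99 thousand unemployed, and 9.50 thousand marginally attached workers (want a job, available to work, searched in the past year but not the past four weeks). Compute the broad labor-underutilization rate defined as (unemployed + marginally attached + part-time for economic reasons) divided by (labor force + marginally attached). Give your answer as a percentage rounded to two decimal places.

Broad underutilization rate ≈ 10.60%.

Labor force = 1,543.47 + 84.99 = 1,628.46 thousand.
Numerator = 84.99 + 9.50 + 79.12 = 173.61 thousand.
Denominator = 1,628.46 + 9.50 = 1,637.96 thousand.
Broad rate = 173.61 / 1,637.96 = 10.60%.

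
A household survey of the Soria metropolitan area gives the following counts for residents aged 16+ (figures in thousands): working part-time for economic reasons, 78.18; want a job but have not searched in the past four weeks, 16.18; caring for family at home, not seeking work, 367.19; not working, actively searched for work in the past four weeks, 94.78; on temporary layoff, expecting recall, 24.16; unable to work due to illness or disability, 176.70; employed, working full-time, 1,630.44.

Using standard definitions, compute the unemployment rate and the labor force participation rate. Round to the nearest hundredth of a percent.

Employed = 78.18 + 1,630.44 = 1,708.62 thousand (anyone who worked, including part-time for economic reasons, counts as employed).
Unemployed = 94.78 + 24.16 = 118.94 thousand (jobless and actively searching, or on temporary layoff).
Labor force = 1,708.62 + 118.94 = 1,827.56 thousand.
Not in labor force = 16.18 + 367.19 + 176.70 = 560.07 thousand (those not working and not actively searching are outside the labor force — including those who want a job but have given up searching).
Civilian working-age population = 1,827.56 + 560.07 = 2,387.63 thousand.
Unemployment rate = 118.94 / 1,827.56 = 6.51%.
Labor force participation rate = 1,827.56 / 2,387.63 = 76.54%.

Unemployment rate ≈ 6.51%; labor force participation rate ≈ 76.54%.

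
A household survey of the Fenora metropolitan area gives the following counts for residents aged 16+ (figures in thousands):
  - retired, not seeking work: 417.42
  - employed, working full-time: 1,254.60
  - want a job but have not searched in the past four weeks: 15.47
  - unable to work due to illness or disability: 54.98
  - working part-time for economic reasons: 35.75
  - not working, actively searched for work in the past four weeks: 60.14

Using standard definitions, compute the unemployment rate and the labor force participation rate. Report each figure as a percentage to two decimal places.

Unemployment rate ≈ 4.45%; labor force participation rate ≈ 73.46%.

Employed = 1,254.60 + 35.75 = 1,290.35 thousand (anyone who worked, including part-time for economic reasons, counts as employed).
Unemployed = 60.14 thousand.
Labor force = 1,290.35 + 60.14 = 1,350.49 thousand.
Not in labor force = 417.42 + 15.47 + 54.98 = 487.87 thousand (those not working and not actively searching are outside the labor force — including those who want a job but have given up searching).
Civilian working-age population = 1,350.49 + 487.87 = 1,838.36 thousand.
Unemployment rate = 60.14 / 1,350.49 = 4.45%.
Labor force participation rate = 1,350.49 / 1,838.36 = 73.46%.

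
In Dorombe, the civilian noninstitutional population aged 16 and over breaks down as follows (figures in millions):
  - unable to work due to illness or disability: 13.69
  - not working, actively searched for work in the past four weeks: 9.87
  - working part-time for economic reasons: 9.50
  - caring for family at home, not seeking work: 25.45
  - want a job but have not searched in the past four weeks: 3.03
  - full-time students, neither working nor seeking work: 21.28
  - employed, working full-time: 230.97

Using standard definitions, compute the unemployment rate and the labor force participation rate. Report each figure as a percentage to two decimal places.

Employed = 9.50 + 230.97 = 240.47 million (anyone who worked, including part-time for economic reasons, counts as employed).
Unemployed = 9.87 million.
Labor force = 240.47 + 9.87 = 250.34 million.
Not in labor force = 13.69 + 25.45 + 3.03 + 21.28 = 63.45 million (those not working and not actively searching are outside the labor force — including those who want a job but have given up searching).
Civilian working-age population = 250.34 + 63.45 = 313.79 million.
Unemployment rate = 9.87 / 250.34 = 3.94%.
Labor force participation rate = 250.34 / 313.79 = 79.78%.

Unemployment rate ≈ 3.94%; labor force participation rate ≈ 79.78%.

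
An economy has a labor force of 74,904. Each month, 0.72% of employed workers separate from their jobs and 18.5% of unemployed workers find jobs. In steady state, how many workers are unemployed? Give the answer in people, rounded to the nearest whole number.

Steady-state unemployment rate u* = s/(s+f) = 0.72/(0.72+18.5) = 0.037461.
Unemployed = u* × labor force = 0.037461 × 74,904 ≈ 2,806.

About 2,806 are unemployed in steady state.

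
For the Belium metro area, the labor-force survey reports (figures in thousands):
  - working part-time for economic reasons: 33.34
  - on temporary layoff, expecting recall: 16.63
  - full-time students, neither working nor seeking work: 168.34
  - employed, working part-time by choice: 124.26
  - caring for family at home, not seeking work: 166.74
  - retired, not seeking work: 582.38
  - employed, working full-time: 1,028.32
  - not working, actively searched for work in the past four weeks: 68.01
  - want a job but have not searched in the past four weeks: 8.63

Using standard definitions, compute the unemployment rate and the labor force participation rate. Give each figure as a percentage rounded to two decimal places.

Unemployment rate ≈ 6.66%; labor force participation rate ≈ 57.84%.

Employed = 33.34 + 124.26 + 1,028.32 = 1,185.92 thousand (anyone who worked, including part-time for economic reasons, counts as employed).
Unemployed = 16.63 + 68.01 = 84.64 thousand (jobless and actively searching, or on temporary layoff).
Labor force = 1,185.92 + 84.64 = 1,270.56 thousand.
Not in labor force = 168.34 + 166.74 + 582.38 + 8.63 = 926.09 thousand (those not working and not actively searching are outside the labor force — including those who want a job but have given up searching).
Civilian working-age population = 1,270.56 + 926.09 = 2,196.65 thousand.
Unemployment rate = 84.64 / 1,270.56 = 6.66%.
Labor force participation rate = 1,270.56 / 2,196.65 = 57.84%.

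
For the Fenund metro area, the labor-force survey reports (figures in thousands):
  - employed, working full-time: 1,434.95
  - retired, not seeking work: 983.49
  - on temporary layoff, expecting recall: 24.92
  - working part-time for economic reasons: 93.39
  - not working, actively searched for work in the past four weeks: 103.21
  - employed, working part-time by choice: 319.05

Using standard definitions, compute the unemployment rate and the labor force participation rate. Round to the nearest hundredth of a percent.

Unemployment rate ≈ 6.49%; labor force participation rate ≈ 66.76%.

Employed = 1,434.95 + 93.39 + 319.05 = 1,847.39 thousand (anyone who worked, including part-time for economic reasons, counts as employed).
Unemployed = 24.92 + 103.21 = 128.13 thousand (jobless and actively searching, or on temporary layoff).
Labor force = 1,847.39 + 128.13 = 1,975.52 thousand.
Not in labor force = 983.49 thousand (those not working and not actively searching are outside the labor force).
Civilian working-age population = 1,975.52 + 983.49 = 2,959.01 thousand.
Unemployment rate = 128.13 / 1,975.52 = 6.49%.
Labor force participation rate = 1,975.52 / 2,959.01 = 66.76%.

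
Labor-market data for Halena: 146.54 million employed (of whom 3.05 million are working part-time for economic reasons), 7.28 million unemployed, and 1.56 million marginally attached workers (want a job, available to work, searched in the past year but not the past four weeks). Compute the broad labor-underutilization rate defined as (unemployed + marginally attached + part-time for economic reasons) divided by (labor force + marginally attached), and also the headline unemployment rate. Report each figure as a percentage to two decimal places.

Labor force = 146.54 + 7.28 = 153.82 million.
Numerator = 7.28 + 1.56 + 3.05 = 11.89 million.
Denominator = 153.82 + 1.56 = 155.38 million.
Broad rate = 11.89 / 155.38 = 7.65%.
Headline unemployment rate = 7.28 / 153.82 = 4.73%.

Broad underutilization rate ≈ 7.65%; headline unemployment rate ≈ 4.73%.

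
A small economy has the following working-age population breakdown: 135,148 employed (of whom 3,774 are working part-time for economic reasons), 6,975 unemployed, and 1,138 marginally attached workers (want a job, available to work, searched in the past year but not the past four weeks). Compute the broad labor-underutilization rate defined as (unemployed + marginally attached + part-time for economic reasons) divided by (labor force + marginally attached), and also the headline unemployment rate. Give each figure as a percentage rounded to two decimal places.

Labor force = 135,148 + 6,975 = 142,123.
Numerator = 6,975 + 1,138 + 3,774 = 11,887.
Denominator = 142,123 + 1,138 = 143,261.
Broad rate = 11,887 / 143,261 = 8.30%.
Headline unemployment rate = 6,975 / 142,123 = 4.91%.

Broad underutilization rate ≈ 8.30%; headline unemployment rate ≈ 4.91%.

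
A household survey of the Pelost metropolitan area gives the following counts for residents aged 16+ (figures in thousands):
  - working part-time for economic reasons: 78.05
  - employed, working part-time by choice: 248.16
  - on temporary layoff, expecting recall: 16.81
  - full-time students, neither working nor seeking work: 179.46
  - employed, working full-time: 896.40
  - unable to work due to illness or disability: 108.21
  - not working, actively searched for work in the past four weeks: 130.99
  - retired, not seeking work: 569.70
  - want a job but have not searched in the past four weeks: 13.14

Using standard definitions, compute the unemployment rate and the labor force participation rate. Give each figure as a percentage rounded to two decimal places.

Unemployment rate ≈ 10.79%; labor force participation rate ≈ 61.15%.

Employed = 78.05 + 248.16 + 896.40 = 1,222.61 thousand (anyone who worked, including part-time for economic reasons, counts as employed).
Unemployed = 16.81 + 130.99 = 147.80 thousand (jobless and actively searching, or on temporary layoff).
Labor force = 1,222.61 + 147.80 = 1,370.41 thousand.
Not in labor force = 179.46 + 108.21 + 569.70 + 13.14 = 870.51 thousand (those not working and not actively searching are outside the labor force — including those who want a job but have given up searching).
Civilian working-age population = 1,370.41 + 870.51 = 2,240.92 thousand.
Unemployment rate = 147.80 / 1,370.41 = 10.79%.
Labor force participation rate = 1,370.41 / 2,240.92 = 61.15%.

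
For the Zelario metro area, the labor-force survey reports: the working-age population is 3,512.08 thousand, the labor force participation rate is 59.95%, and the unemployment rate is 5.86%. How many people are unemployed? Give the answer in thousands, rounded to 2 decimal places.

Labor force = 0.5995 × 3,512.08 = 2,105.49 thousand.
Unemployed = 0.0586 × 2,105.49 ≈ 123.38 thousand.

About 123.38 thousand are unemployed.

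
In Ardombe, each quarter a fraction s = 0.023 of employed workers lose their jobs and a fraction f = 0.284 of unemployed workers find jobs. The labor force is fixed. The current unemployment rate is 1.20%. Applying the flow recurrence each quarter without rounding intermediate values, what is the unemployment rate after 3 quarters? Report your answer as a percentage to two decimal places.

Unemployment rate after three quarters ≈ 5.40%.

With a fixed labor force, u_{t+1} = u_t + s·(1−u_t) − f·u_t = u_t·(1−s−f) + s.
Here 1−s−f = 0.693 and s = 0.023.
u_1 = 0.012000 × 0.693 + 0.023 = 0.031316.
u_2 = 0.031316 × 0.693 + 0.023 = 0.044702.
u_3 = 0.044702 × 0.693 + 0.023 = 0.053978.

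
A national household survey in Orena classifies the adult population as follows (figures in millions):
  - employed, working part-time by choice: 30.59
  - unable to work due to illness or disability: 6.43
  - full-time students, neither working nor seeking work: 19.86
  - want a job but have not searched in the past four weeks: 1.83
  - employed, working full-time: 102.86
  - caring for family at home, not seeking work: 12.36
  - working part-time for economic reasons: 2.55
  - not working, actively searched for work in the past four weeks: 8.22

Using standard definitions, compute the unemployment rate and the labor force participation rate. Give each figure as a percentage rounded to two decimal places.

Unemployment rate ≈ 5.70%; labor force participation rate ≈ 78.08%.

Employed = 30.59 + 102.86 + 2.55 = 136.00 million (anyone who worked, including part-time for economic reasons, counts as employed).
Unemployed = 8.22 million.
Labor force = 136.00 + 8.22 = 144.22 million.
Not in labor force = 6.43 + 19.86 + 1.83 + 12.36 = 40.48 million (those not working and not actively searching are outside the labor force — including those who want a job but have given up searching).
Civilian working-age population = 144.22 + 40.48 = 184.70 million.
Unemployment rate = 8.22 / 144.22 = 5.70%.
Labor force participation rate = 144.22 / 184.70 = 78.08%.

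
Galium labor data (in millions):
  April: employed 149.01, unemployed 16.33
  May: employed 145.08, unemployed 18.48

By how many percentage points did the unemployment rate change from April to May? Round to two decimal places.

April: labor force = 149.01 + 16.33 = 165.34; u = 16.33/165.34 = 9.88%.
May: labor force = 145.08 + 18.48 = 163.56; u = 18.48/163.56 = 11.30%.
Change = 11.30% − 9.88% = +1.42 pp.

The unemployment rate changed by +1.42 percentage points.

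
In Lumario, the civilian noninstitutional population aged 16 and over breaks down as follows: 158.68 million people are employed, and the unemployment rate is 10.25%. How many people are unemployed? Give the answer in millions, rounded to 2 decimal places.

Let U be the number unemployed. The labor force is E + U, and U/(E+U) = 0.1025.
So U = 0.1025 × 158.68 / (1 − 0.1025) = 16.2647 / 0.8975 ≈ 18.12 million.

About 18.12 million are unemployed.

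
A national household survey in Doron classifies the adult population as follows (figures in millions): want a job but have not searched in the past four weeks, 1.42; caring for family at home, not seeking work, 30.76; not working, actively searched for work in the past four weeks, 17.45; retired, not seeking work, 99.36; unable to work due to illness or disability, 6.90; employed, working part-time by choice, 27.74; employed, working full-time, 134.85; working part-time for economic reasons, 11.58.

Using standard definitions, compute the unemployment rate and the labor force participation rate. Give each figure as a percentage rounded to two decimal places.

Employed = 27.74 + 134.85 + 11.58 = 174.17 million (anyone who worked, including part-time for economic reasons, counts as employed).
Unemployed = 17.45 million.
Labor force = 174.17 + 17.45 = 191.62 million.
Not in labor force = 1.42 + 30.76 + 99.36 + 6.90 = 138.44 million (those not working and not actively searching are outside the labor force — including those who want a job but have given up searching).
Civilian working-age population = 191.62 + 138.44 = 330.06 million.
Unemployment rate = 17.45 / 191.62 = 9.11%.
Labor force participation rate = 191.62 / 330.06 = 58.06%.

Unemployment rate ≈ 9.11%; labor force participation rate ≈ 58.06%.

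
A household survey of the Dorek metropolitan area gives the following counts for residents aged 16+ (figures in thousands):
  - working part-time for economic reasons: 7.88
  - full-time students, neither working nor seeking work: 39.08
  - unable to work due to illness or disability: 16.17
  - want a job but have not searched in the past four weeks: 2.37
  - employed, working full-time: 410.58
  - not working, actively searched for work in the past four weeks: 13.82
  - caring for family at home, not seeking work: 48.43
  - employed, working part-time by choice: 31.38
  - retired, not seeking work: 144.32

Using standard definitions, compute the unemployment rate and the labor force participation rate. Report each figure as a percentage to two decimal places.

Unemployment rate ≈ 2.98%; labor force participation rate ≈ 64.94%.

Employed = 7.88 + 410.58 + 31.38 = 449.84 thousand (anyone who worked, including part-time for economic reasons, counts as employed).
Unemployed = 13.82 thousand.
Labor force = 449.84 + 13.82 = 463.66 thousand.
Not in labor force = 39.08 + 16.17 + 2.37 + 48.43 + 144.32 = 250.37 thousand (those not working and not actively searching are outside the labor force — including those who want a job but have given up searching).
Civilian working-age population = 463.66 + 250.37 = 714.03 thousand.
Unemployment rate = 13.82 / 463.66 = 2.98%.
Labor force participation rate = 463.66 / 714.03 = 64.94%.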